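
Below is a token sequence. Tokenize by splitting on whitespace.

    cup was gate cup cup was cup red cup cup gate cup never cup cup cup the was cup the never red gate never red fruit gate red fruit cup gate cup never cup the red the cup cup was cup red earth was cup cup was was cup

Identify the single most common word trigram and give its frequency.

"cup cup was", 3 times

Trigram frequencies (highest first):
  cup cup was: 3
  cup was cup: 2
  was cup red: 2
  cup gate cup: 2
  gate cup never: 2
  cup never cup: 2
  … (34 more, each ≤ 1)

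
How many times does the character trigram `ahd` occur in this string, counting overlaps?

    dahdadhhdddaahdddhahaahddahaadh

Sliding a length-3 window over the 31 characters (29 positions):
  position 2–4: ahd
  position 13–15: ahd
  position 22–24: ahd

3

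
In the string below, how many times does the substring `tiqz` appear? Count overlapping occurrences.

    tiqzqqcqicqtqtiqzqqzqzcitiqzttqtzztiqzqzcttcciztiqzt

Sliding a length-4 window over the 52 characters (49 positions):
  position 1–4: tiqz
  position 14–17: tiqz
  position 25–28: tiqz
  position 35–38: tiqz
  position 48–51: tiqz

5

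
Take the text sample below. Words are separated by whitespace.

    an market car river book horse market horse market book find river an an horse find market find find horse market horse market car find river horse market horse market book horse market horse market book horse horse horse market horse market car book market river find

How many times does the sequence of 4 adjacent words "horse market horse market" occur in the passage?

Scanning the 44 overlapping 4-gram windows for "horse market horse market":
  position 6–9: horse market horse market
  position 20–23: horse market horse market
  position 27–30: horse market horse market
  position 32–35: horse market horse market
  position 39–42: horse market horse market

5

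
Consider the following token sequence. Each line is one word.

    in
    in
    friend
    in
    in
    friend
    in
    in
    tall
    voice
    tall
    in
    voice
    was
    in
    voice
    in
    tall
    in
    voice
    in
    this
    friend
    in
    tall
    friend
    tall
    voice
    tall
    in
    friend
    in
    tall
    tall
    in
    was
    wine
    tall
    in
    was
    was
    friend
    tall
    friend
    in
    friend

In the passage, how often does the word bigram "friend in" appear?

5

Scanning the 45 overlapping bigram windows for "friend in":
  position 3–4: friend in
  position 6–7: friend in
  position 23–24: friend in
  position 31–32: friend in
  position 44–45: friend in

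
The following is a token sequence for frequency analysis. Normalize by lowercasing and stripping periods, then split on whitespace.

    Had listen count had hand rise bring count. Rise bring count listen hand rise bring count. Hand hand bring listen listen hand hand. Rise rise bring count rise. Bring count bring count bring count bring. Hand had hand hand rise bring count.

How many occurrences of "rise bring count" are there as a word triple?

Scanning the 40 overlapping trigram windows for "rise bring count":
  position 6–8: rise bring count
  position 9–11: rise bring count
  position 14–16: rise bring count
  position 25–27: rise bring count
  position 28–30: rise bring count
  position 40–42: rise bring count

6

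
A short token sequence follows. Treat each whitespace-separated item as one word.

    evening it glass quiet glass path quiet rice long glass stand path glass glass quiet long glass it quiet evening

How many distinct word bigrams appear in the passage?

20 tokens → 19 bigram windows in total.
Repeated bigrams (each contributes count−1 duplicates):
  glass quiet: 2
  long glass: 2
2 duplicate windows → 19 − 2 = 17 distinct.

17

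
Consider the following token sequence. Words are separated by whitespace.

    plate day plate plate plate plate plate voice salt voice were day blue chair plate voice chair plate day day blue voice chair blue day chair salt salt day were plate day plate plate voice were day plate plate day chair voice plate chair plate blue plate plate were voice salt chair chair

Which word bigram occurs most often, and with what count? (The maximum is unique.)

"plate plate", 7 times

Bigram frequencies (highest first):
  plate plate: 7
  plate day: 4
  day plate: 3
  plate voice: 3
  chair plate: 3
  voice salt: 2
  … (25 more, each ≤ 2)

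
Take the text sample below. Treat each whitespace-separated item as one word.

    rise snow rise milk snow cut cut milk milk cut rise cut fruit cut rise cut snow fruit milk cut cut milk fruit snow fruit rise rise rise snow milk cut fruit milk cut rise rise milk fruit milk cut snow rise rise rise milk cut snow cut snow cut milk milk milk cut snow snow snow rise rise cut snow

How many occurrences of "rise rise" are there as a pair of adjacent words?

Scanning the 60 overlapping bigram windows for "rise rise":
  position 26–27: rise rise
  position 27–28: rise rise
  position 35–36: rise rise
  position 42–43: rise rise
  position 43–44: rise rise
  position 58–59: rise rise

6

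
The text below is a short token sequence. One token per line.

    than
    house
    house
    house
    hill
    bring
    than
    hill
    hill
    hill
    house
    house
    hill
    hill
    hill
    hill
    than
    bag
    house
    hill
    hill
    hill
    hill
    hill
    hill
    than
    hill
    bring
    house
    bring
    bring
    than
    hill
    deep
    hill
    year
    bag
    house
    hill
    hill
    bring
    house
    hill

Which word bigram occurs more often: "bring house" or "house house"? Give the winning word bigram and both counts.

"bring house": 2 occurrences
"house house": 3 occurrences

"house house" (3 vs 2)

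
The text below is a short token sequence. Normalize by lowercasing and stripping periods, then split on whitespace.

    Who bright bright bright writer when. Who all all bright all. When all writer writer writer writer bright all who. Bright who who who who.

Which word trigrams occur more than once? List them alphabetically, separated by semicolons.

who who who; writer writer writer

Trigram counts meeting the condition (more than once):
  who who who: 2
  writer writer writer: 2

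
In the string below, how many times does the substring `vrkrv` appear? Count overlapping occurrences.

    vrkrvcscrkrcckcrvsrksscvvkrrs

1

Sliding a length-5 window over the 29 characters (25 positions):
  position 1–5: vrkrv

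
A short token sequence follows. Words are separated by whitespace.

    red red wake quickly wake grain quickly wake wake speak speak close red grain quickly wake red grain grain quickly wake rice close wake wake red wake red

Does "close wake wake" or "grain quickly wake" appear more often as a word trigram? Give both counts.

"grain quickly wake" (3 vs 1)

"close wake wake": 1 occurrence
"grain quickly wake": 3 occurrences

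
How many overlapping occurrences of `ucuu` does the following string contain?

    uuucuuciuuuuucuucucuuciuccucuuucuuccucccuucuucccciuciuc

Sliding a length-4 window over the 55 characters (52 positions):
  position 3–6: ucuu
  position 13–16: ucuu
  position 18–21: ucuu
  position 27–30: ucuu
  position 31–34: ucuu
  position 42–45: ucuu

6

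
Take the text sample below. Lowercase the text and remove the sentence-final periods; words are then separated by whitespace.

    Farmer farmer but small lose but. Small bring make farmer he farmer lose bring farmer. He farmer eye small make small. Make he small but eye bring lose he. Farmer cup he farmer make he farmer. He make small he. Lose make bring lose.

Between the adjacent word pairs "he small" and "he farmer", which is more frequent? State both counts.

"he small": 1 occurrence
"he farmer": 5 occurrences

"he farmer" (5 vs 1)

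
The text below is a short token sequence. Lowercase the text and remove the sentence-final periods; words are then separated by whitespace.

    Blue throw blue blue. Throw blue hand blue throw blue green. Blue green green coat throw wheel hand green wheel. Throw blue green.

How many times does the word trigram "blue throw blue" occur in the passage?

3

Scanning the 21 overlapping trigram windows for "blue throw blue":
  position 1–3: blue throw blue
  position 4–6: blue throw blue
  position 8–10: blue throw blue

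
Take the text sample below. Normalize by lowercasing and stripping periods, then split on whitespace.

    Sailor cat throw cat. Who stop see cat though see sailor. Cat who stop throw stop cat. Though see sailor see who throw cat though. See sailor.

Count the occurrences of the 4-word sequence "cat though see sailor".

Scanning the 24 overlapping 4-gram windows for "cat though see sailor":
  position 8–11: cat though see sailor
  position 17–20: cat though see sailor
  position 24–27: cat though see sailor

3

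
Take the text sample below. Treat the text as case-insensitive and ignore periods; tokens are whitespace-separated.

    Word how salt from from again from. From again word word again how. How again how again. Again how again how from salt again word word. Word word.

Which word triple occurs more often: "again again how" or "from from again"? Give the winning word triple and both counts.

"again again how": 1 occurrence
"from from again": 2 occurrences

"from from again" (2 vs 1)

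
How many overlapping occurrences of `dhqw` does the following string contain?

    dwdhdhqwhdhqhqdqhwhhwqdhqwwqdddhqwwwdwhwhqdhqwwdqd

4

Sliding a length-4 window over the 50 characters (47 positions):
  position 5–8: dhqw
  position 23–26: dhqw
  position 31–34: dhqw
  position 43–46: dhqw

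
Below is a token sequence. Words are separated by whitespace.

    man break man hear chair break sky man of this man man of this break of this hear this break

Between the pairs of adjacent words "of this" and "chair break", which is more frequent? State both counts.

"of this" (3 vs 1)

"of this": 3 occurrences
"chair break": 1 occurrence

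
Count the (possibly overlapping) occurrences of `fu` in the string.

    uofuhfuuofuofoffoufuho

4

Sliding a length-2 window over the 22 characters (21 positions):
  position 3–4: fu
  position 6–7: fu
  position 10–11: fu
  position 19–20: fu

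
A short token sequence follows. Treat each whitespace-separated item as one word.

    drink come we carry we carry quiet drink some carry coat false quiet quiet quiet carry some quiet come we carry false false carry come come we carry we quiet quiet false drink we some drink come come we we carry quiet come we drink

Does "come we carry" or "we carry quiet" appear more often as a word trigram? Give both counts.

"come we carry" (3 vs 2)

"come we carry": 3 occurrences
"we carry quiet": 2 occurrences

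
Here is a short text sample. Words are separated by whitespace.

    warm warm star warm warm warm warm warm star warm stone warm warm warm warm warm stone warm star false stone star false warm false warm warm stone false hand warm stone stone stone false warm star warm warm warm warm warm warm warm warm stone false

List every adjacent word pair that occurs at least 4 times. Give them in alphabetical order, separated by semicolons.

Bigram counts meeting the condition (at least 4 times):
  warm star: 4
  warm stone: 5
  warm warm: 17

warm star; warm stone; warm warm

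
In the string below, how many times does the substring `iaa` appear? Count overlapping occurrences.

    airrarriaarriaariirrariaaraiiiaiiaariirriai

Sliding a length-3 window over the 43 characters (41 positions):
  position 8–10: iaa
  position 13–15: iaa
  position 23–25: iaa
  position 33–35: iaa

4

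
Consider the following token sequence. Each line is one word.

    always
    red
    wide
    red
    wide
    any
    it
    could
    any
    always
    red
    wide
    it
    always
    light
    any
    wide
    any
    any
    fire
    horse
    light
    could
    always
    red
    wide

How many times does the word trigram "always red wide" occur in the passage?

Scanning the 24 overlapping trigram windows for "always red wide":
  position 1–3: always red wide
  position 10–12: always red wide
  position 24–26: always red wide

3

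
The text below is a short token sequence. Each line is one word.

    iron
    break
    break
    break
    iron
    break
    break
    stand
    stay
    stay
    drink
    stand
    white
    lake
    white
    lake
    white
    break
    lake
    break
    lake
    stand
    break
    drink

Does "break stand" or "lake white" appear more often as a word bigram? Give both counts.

"lake white" (2 vs 1)

"break stand": 1 occurrence
"lake white": 2 occurrences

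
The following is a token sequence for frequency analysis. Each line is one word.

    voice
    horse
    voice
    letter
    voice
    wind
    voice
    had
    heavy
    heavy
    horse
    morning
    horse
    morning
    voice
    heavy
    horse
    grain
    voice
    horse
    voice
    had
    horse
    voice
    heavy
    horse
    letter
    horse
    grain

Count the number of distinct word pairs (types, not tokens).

29 tokens → 28 bigram windows in total.
Repeated bigrams (each contributes count−1 duplicates):
  heavy horse: 3
  horse voice: 3
  horse grain: 2
  horse morning: 2
  voice had: 2
  voice heavy: 2
  voice horse: 2
9 duplicate windows → 28 − 9 = 19 distinct.

19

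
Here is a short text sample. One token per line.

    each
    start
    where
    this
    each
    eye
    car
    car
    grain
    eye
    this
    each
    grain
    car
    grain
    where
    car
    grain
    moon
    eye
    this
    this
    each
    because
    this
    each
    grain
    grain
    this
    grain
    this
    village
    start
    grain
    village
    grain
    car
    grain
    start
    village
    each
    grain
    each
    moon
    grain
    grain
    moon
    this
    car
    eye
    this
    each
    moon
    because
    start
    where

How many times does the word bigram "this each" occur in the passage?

5

Scanning the 55 overlapping bigram windows for "this each":
  position 4–5: this each
  position 11–12: this each
  position 22–23: this each
  position 25–26: this each
  position 51–52: this each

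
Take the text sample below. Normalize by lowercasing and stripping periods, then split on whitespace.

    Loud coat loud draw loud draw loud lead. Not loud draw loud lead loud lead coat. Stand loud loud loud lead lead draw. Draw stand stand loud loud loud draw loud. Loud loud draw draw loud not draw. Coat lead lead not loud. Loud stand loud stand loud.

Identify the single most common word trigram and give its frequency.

Trigram frequencies (highest first):
  loud draw loud: 4
  loud loud loud: 3
  draw loud lead: 2
  lead not loud: 2
  stand loud loud: 2
  loud loud draw: 2
  … (30 more, each ≤ 2)

"loud draw loud", 4 times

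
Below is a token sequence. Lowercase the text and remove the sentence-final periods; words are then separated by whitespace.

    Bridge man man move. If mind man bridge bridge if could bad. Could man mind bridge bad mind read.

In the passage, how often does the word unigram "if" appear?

Scanning the 19 tokens for "if":
  position 5: if
  position 10: if

2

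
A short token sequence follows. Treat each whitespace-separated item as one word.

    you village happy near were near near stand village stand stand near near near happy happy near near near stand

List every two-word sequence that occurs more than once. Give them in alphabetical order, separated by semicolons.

happy near; near near; near stand

Bigram counts meeting the condition (more than once):
  happy near: 2
  near near: 5
  near stand: 2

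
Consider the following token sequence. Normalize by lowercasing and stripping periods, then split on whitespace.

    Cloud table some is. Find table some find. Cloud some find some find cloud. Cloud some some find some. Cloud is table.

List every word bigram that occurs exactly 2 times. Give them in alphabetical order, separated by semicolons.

cloud some; find cloud; find some; table some

Bigram counts meeting the condition (exactly 2 times):
  cloud some: 2
  find cloud: 2
  find some: 2
  table some: 2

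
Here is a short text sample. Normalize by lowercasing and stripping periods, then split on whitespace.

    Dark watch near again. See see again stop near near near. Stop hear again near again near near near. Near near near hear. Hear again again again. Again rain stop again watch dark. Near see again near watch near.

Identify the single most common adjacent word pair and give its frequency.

"near near", 7 times

Bigram frequencies (highest first):
  near near: 7
  again near: 3
  again again: 3
  watch near: 2
  near again: 2
  see again: 2
  … (18 more, each ≤ 2)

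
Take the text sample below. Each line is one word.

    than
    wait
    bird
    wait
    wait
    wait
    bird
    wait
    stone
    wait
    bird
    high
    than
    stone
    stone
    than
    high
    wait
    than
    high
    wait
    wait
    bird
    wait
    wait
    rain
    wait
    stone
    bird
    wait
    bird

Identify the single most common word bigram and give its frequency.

Bigram frequencies (highest first):
  wait bird: 5
  bird wait: 4
  wait wait: 4
  wait stone: 2
  than high: 2
  high wait: 2
  … (11 more, each ≤ 1)

"wait bird", 5 times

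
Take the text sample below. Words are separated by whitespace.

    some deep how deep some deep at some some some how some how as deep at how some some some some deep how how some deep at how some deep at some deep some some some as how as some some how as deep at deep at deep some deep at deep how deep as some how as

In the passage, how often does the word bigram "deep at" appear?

7

Scanning the 57 overlapping bigram windows for "deep at":
  position 6–7: deep at
  position 15–16: deep at
  position 26–27: deep at
  position 30–31: deep at
  position 44–45: deep at
  position 46–47: deep at
  position 50–51: deep at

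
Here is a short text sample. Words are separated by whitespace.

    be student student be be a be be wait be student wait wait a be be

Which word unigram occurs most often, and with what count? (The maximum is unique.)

"be", 8 times

Unigram frequencies (highest first):
  be: 8
  student: 3
  wait: 3
  a: 2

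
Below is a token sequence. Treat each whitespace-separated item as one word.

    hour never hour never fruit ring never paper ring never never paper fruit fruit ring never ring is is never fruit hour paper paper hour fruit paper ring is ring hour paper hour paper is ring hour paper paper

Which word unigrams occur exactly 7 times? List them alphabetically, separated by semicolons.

hour; never; ring

Unigram counts meeting the condition (exactly 7 times):
  hour: 7
  never: 7
  ring: 7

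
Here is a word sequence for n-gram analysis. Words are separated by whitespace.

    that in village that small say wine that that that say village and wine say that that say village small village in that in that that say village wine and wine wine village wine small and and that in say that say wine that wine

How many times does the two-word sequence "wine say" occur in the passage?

Scanning the 44 overlapping bigram windows for "wine say":
  position 14–15: wine say

1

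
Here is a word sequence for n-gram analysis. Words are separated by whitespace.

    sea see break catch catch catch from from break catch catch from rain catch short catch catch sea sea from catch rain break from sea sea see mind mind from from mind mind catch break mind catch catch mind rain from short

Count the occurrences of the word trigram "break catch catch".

Scanning the 40 overlapping trigram windows for "break catch catch":
  position 3–5: break catch catch
  position 9–11: break catch catch

2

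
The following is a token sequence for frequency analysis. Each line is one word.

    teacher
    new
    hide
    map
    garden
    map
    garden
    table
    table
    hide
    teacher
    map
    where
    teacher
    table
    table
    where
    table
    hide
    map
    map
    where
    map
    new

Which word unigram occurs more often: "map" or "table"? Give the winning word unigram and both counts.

"map" (6 vs 5)

"map": 6 occurrences
"table": 5 occurrences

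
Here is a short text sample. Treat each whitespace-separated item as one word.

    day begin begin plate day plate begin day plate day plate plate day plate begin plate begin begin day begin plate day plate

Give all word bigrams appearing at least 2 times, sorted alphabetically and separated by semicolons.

Bigram counts meeting the condition (at least 2 times):
  begin begin: 2
  begin day: 2
  begin plate: 3
  day begin: 2
  day plate: 5
  plate begin: 3
  plate day: 4

begin begin; begin day; begin plate; day begin; day plate; plate begin; plate day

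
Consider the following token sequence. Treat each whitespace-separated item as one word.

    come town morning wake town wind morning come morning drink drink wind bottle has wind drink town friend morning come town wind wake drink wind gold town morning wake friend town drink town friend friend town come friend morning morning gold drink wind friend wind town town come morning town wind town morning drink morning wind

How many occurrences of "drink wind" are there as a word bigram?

3

Scanning the 55 overlapping bigram windows for "drink wind":
  position 11–12: drink wind
  position 24–25: drink wind
  position 42–43: drink wind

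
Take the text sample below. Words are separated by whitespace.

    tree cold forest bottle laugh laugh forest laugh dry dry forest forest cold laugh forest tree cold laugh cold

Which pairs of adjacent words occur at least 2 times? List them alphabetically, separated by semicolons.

Bigram counts meeting the condition (at least 2 times):
  cold laugh: 2
  laugh forest: 2
  tree cold: 2

cold laugh; laugh forest; tree cold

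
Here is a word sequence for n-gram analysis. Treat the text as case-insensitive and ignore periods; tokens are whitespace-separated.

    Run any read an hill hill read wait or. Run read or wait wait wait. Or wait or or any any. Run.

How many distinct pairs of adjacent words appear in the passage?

17

22 tokens → 21 bigram windows in total.
Repeated bigrams (each contributes count−1 duplicates):
  wait or: 3
  or wait: 2
  wait wait: 2
4 duplicate windows → 21 − 4 = 17 distinct.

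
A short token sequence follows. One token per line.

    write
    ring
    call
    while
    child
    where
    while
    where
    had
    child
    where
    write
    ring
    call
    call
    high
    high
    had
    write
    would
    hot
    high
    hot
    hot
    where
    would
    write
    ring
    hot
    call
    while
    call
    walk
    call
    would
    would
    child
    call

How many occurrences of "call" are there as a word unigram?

Scanning the 38 tokens for "call":
  position 3: call
  position 14: call
  position 15: call
  position 30: call
  position 32: call
  position 34: call
  position 38: call

7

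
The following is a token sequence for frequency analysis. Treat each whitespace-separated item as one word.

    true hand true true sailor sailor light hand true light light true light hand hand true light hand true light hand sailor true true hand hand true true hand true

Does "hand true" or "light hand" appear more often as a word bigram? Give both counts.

"hand true": 6 occurrences
"light hand": 4 occurrences

"hand true" (6 vs 4)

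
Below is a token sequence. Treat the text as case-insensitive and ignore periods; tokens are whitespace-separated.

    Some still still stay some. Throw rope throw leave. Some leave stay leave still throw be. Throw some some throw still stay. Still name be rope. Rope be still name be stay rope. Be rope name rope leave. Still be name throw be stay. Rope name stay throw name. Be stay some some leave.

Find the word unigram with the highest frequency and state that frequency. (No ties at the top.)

"be", 8 times

Unigram frequencies (highest first):
  be: 8
  some: 7
  still: 7
  stay: 7
  throw: 7
  rope: 7
  … (2 more, each ≤ 6)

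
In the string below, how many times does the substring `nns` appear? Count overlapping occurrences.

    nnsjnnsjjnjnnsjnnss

4

Sliding a length-3 window over the 19 characters (17 positions):
  position 1–3: nns
  position 5–7: nns
  position 12–14: nns
  position 16–18: nns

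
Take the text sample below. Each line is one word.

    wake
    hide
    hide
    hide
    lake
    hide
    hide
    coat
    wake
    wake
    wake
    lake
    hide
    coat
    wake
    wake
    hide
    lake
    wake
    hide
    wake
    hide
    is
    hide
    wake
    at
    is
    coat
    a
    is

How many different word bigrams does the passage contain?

17

30 tokens → 29 bigram windows in total.
Repeated bigrams (each contributes count−1 duplicates):
  wake hide: 4
  hide hide: 3
  wake wake: 3
  coat wake: 2
  hide coat: 2
  hide lake: 2
  hide wake: 2
  lake hide: 2
12 duplicate windows → 29 − 12 = 17 distinct.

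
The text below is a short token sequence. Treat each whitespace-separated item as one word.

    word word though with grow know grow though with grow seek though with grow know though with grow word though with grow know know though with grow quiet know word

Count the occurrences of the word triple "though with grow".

6

Scanning the 28 overlapping trigram windows for "though with grow":
  position 3–5: though with grow
  position 8–10: though with grow
  position 12–14: though with grow
  position 16–18: though with grow
  position 20–22: though with grow
  position 25–27: though with grow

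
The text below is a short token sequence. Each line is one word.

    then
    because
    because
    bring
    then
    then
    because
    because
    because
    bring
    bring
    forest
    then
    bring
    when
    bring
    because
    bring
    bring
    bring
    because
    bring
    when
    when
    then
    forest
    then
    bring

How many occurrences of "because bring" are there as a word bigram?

Scanning the 27 overlapping bigram windows for "because bring":
  position 3–4: because bring
  position 9–10: because bring
  position 17–18: because bring
  position 21–22: because bring

4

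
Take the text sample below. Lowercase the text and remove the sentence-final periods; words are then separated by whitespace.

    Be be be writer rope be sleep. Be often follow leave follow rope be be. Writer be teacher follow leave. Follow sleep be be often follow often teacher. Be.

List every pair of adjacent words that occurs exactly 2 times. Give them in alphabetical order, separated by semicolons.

Bigram counts meeting the condition (exactly 2 times):
  be often: 2
  be writer: 2
  follow leave: 2
  leave follow: 2
  often follow: 2
  rope be: 2
  sleep be: 2

be often; be writer; follow leave; leave follow; often follow; rope be; sleep be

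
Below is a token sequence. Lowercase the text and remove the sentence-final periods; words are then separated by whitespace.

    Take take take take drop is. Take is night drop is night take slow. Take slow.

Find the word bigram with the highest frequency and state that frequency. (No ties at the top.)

"take take", 3 times

Bigram frequencies (highest first):
  take take: 3
  drop is: 2
  is night: 2
  take slow: 2
  take drop: 1
  is take: 1
  … (4 more, each ≤ 1)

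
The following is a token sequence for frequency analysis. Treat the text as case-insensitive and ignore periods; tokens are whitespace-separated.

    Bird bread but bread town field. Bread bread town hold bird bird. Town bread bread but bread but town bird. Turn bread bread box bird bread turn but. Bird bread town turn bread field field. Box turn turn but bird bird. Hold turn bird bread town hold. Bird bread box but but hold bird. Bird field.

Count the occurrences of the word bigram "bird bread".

Scanning the 55 overlapping bigram windows for "bird bread":
  position 1–2: bird bread
  position 25–26: bird bread
  position 29–30: bird bread
  position 44–45: bird bread
  position 48–49: bird bread

5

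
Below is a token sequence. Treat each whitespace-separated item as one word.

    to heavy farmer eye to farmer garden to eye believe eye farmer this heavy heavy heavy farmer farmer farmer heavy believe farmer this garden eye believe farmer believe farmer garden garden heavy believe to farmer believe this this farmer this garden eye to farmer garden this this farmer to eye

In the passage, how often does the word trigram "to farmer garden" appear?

2

Scanning the 48 overlapping trigram windows for "to farmer garden":
  position 5–7: to farmer garden
  position 43–45: to farmer garden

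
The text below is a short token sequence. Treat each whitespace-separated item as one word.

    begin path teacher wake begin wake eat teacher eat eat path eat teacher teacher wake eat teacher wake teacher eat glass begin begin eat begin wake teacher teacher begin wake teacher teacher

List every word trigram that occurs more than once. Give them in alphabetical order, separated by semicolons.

Trigram counts meeting the condition (more than once):
  begin wake teacher: 2
  wake eat teacher: 2
  wake teacher teacher: 2

begin wake teacher; wake eat teacher; wake teacher teacher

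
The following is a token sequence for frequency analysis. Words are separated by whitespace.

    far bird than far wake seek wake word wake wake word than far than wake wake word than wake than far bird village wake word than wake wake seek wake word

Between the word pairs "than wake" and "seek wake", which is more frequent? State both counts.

"than wake" (3 vs 2)

"than wake": 3 occurrences
"seek wake": 2 occurrences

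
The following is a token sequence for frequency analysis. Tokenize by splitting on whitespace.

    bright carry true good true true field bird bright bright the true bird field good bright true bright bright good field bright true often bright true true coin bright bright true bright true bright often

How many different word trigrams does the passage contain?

35 tokens → 33 trigram windows in total.
Repeated trigrams (each contributes count−1 duplicates):
  bright true bright: 3
2 duplicate windows → 33 − 2 = 31 distinct.

31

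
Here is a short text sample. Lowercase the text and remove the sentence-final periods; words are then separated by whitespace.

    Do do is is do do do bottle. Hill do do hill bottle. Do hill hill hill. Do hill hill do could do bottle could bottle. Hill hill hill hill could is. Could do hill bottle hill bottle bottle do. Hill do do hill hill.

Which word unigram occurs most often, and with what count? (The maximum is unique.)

"hill", 16 times

Unigram frequencies (highest first):
  hill: 16
  do: 15
  bottle: 7
  could: 4
  is: 3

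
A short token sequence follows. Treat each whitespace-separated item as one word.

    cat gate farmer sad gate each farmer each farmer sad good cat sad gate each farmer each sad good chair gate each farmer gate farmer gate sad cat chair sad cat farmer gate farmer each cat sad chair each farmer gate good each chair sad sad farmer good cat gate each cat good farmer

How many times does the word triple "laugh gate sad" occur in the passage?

Scanning the 52 overlapping trigram windows for "laugh gate sad":
  (none found)

0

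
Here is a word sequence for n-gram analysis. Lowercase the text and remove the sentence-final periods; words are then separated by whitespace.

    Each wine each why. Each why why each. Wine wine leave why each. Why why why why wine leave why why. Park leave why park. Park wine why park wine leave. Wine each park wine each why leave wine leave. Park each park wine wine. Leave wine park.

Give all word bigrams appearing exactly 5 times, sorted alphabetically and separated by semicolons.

Bigram counts meeting the condition (exactly 5 times):
  why why: 5
  wine leave: 5

why why; wine leave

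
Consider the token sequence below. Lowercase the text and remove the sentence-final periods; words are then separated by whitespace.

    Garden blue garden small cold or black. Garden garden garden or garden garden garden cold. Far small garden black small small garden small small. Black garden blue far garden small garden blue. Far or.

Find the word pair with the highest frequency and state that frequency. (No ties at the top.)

"garden garden", 4 times

Bigram frequencies (highest first):
  garden garden: 4
  garden blue: 3
  garden small: 3
  small garden: 3
  black garden: 2
  small small: 2
  … (15 more, each ≤ 2)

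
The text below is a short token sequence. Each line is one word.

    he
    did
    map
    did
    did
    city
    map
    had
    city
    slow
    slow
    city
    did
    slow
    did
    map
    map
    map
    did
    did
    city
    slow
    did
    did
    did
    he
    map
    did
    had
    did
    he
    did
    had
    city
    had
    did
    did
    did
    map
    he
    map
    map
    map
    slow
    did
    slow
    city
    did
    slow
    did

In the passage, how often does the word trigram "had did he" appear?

Scanning the 48 overlapping trigram windows for "had did he":
  position 29–31: had did he

1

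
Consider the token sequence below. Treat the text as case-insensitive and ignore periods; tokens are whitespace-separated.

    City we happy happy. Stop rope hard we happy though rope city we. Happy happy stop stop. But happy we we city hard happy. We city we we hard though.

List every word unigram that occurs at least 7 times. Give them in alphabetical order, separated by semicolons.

happy; we

Unigram counts meeting the condition (at least 7 times):
  happy: 7
  we: 8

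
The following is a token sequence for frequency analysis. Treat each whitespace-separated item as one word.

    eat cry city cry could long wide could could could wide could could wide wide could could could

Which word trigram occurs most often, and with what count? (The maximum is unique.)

Trigram frequencies (highest first):
  wide could could: 3
  could could could: 2
  could could wide: 2
  eat cry city: 1
  cry city cry: 1
  city cry could: 1
  … (6 more, each ≤ 1)

"wide could could", 3 times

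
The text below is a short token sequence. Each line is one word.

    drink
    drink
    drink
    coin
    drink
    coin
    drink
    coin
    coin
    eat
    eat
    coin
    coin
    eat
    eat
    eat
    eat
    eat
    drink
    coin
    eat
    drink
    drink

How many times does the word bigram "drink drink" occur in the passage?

Scanning the 22 overlapping bigram windows for "drink drink":
  position 1–2: drink drink
  position 2–3: drink drink
  position 22–23: drink drink

3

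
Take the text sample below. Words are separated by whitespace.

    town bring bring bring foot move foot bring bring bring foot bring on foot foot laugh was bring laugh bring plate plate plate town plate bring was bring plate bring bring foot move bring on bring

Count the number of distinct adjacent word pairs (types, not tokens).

22

36 tokens → 35 bigram windows in total.
Repeated bigrams (each contributes count−1 duplicates):
  bring bring: 5
  bring foot: 3
  bring on: 2
  bring plate: 2
  foot bring: 2
  foot move: 2
  plate bring: 2
  plate plate: 2
  … (1 more repeated)
13 duplicate windows → 35 − 13 = 22 distinct.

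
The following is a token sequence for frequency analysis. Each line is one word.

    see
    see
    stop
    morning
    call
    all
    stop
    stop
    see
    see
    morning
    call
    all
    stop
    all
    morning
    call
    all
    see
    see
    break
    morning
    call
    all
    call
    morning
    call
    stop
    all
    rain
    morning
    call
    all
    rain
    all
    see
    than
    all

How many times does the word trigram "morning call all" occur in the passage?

Scanning the 36 overlapping trigram windows for "morning call all":
  position 4–6: morning call all
  position 11–13: morning call all
  position 16–18: morning call all
  position 22–24: morning call all
  position 31–33: morning call all

5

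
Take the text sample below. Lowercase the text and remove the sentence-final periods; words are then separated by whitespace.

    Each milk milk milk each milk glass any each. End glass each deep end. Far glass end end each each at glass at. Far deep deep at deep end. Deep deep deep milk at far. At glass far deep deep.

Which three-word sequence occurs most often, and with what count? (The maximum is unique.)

Trigram frequencies (highest first):
  far deep deep: 2
  each milk milk: 1
  milk milk milk: 1
  milk milk each: 1
  milk each milk: 1
  each milk glass: 1
  … (31 more, each ≤ 1)

"far deep deep", 2 times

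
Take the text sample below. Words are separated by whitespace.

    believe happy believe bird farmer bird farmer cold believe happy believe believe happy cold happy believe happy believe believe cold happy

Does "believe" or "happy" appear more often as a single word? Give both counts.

"believe": 8 occurrences
"happy": 6 occurrences

"believe" (8 vs 6)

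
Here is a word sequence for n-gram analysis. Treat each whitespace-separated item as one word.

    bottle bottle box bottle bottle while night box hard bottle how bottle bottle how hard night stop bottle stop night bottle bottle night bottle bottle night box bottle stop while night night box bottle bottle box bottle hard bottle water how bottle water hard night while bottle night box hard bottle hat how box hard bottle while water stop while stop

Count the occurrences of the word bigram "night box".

4

Scanning the 60 overlapping bigram windows for "night box":
  position 7–8: night box
  position 26–27: night box
  position 32–33: night box
  position 48–49: night box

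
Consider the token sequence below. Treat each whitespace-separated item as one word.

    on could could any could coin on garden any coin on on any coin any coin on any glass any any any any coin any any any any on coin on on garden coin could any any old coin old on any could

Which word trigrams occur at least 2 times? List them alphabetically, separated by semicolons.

any any any; any coin any; any coin on; coin on on

Trigram counts meeting the condition (at least 2 times):
  any any any: 4
  any coin any: 2
  any coin on: 2
  coin on on: 2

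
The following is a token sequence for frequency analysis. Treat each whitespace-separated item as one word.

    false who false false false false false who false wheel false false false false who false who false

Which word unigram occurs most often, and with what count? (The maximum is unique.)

Unigram frequencies (highest first):
  false: 13
  who: 4
  wheel: 1

"false", 13 times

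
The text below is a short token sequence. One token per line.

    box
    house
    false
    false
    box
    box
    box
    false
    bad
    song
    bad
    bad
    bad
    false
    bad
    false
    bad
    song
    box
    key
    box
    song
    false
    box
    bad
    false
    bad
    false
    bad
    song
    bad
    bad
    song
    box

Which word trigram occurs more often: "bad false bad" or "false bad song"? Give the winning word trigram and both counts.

"bad false bad": 4 occurrences
"false bad song": 3 occurrences

"bad false bad" (4 vs 3)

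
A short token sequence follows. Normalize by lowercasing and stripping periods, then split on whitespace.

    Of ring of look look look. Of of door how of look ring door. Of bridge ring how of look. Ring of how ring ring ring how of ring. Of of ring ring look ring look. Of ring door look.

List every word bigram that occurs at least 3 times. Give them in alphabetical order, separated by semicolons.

Bigram counts meeting the condition (at least 3 times):
  how of: 3
  look ring: 3
  of look: 3
  of ring: 4
  ring of: 3
  ring ring: 3

how of; look ring; of look; of ring; ring of; ring ring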